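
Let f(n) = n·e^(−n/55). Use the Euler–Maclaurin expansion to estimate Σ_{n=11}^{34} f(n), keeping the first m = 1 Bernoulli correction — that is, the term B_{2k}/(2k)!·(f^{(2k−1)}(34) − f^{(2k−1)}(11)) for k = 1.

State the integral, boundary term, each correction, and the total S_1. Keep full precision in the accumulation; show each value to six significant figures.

S_1 ≈ 347.590

Integral: ∫_11^34 x·e^(−x/55) dx = 333.963.
½[f(11) + f(34)] = ½[9.00604 + 18.3234] = 13.6647.
So far: 347.627.
k=1: B_{2}/(2)! × [f^{(1)}(34) − f^{(1)}(11)] = 1/12 × (0.205771 − 0.654985) = -0.0374345.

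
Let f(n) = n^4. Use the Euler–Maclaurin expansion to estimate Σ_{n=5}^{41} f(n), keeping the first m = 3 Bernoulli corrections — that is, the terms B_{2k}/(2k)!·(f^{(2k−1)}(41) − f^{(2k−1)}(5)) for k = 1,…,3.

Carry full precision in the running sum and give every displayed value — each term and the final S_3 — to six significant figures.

The integral term ∫_5^41 x^4 dx = 2.31706e+07.
Endpoint term: (f(5) + f(41))/2 = (625.000 + 2.82576e+06)/2 = 1.41319e+06.
Running total after boundary: 2.45838e+07.
Correction k=1: B_{2}/2! · (f^{(1)}(41) − f^{(1)}(5)) = 1/12 · (275684 − 500.000) = 22932.0.
After k=1: 2.46067e+07.
Correction k=2: B_{4}/4! · (f^{(3)}(41) − f^{(3)}(5)) = −1/720 · (984.000 − 120.000) = -1.20000.
After k=2: 2.46067e+07.
Correction k=3: B_{6}/6! · (f^{(5)}(41) − f^{(5)}(5)) = 1/30240 · (0.00000 − 0.00000) = 0.00000.

S_3 ≈ 2.46067e+07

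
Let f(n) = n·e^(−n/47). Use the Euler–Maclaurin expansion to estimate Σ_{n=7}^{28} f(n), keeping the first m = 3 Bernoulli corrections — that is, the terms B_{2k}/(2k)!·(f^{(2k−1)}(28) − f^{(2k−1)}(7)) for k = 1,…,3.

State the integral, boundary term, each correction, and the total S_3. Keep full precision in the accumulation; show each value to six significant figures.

Integral: ∫_7^28 x·e^(−x/47) dx = 243.991.
Boundary: ½(f(7) + f(28)) = ½(6.03137 + 15.4323) = 10.7318.
Running total after boundary: 254.723.
Correction k=1: B_{2}/2! · (f^{(1)}(28) − f^{(1)}(7)) = 1/12 · (0.222806 − 0.733297) = -0.0425409.
After k=1: 254.681.
Correction k=2: B_{4}/4! · (f^{(3)}(28) − f^{(3)}(7)) = −1/720 · (0.000599869 − 0.00111206) = 7.11380e-07.
After k=2: 254.681.
Correction k=3: B_{6}/6! · (f^{(5)}(28) − f^{(5)}(7)) = 1/30240 · (4.97453e-07 − 8.56571e-07) = -1.18756e-11.

S_3 ≈ 254.681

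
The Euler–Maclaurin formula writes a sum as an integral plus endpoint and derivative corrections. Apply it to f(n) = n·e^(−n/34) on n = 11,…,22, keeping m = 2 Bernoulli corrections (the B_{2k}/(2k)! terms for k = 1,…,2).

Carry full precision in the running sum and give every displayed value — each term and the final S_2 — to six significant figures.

∫_11^22 x·e^(−x/34) dx evaluates to 110.191.
Boundary: ½(f(11) + f(22)) = ½(7.95950 + 11.5188) = 9.73917.
Integral + boundary = 119.930.
Order-1 term: 1/12 · (0.184794 − 0.489488) = -0.0253911.
Partial sum through k=1: 119.905.
Order-2 term: −1/720 · (0.00106571 − 0.00167532) = 8.46679e-07.

S_2 ≈ 119.905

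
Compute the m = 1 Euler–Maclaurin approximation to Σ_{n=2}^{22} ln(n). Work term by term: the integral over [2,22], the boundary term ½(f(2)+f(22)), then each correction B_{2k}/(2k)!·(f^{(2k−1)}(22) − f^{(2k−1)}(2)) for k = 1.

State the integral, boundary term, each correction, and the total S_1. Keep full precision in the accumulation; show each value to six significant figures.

Integral: ∫_2^22 ln(x) dx = 46.6166.
Endpoint term: (f(2) + f(22))/2 = (0.693147 + 3.09104)/2 = 1.89209.
So far: 48.5087.
Order-1 term: 1/12 · (0.0454545 − 0.500000) = -0.0378788.

S_1 ≈ 48.4709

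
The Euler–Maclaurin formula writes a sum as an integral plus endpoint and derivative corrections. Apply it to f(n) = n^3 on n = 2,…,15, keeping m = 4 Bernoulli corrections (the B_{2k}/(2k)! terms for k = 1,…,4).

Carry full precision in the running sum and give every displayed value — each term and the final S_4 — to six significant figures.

The integral term ∫_2^15 x^3 dx = 12652.2.
Boundary: ½(f(2) + f(15)) = ½(8.00000 + 3375.00) = 1691.50.
Running total after boundary: 14343.8.
Order-1 term: 1/12 · (675.000 − 12.0000) = 55.2500.
Running total after k=1: 14399.0.
Order-2 term: −1/720 · (6.00000 − 6.00000) = 0.00000.
Running total after k=2: 14399.0.
Order-3 term: 1/30240 · (0.00000 − 0.00000) = 0.00000.
Running total after k=3: 14399.0.
Order-4 term: −1/1209600 · (0.00000 − 0.00000) = 0.00000.

S_4 ≈ 14399.0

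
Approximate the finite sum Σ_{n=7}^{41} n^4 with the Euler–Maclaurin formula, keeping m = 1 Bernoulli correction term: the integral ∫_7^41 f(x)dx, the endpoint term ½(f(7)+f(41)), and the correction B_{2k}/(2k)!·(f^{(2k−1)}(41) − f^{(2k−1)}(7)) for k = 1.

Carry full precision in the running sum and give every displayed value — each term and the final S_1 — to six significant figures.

∫_7^41 x^4 dx evaluates to 2.31679e+07.
½[f(7) + f(41)] = ½[2401.00 + 2.82576e+06] = 1.41408e+06.
Running total after boundary: 2.45820e+07.
Order-1 term: 1/12 · (275684 − 1372.00) = 22859.3.

S_1 ≈ 2.46048e+07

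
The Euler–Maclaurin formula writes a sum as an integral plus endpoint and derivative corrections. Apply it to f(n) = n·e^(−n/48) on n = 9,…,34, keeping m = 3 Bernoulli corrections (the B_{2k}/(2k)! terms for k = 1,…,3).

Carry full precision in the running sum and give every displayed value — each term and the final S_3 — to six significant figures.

Integral: ∫_9^34 x·e^(−x/48) dx = 329.884.
½[f(9) + f(34)] = ½[7.46126 + 16.7438] = 12.1025.
So far: 341.987.
Order-1 term: 1/12 · (0.143635 − 0.673586) = -0.0441626.
Running total after k=1: 341.943.
Order-2 term: −1/720 · (0.000489828 − 0.00101200) = 7.25237e-07.
Running total after k=2: 341.943.
Order-3 term: 1/30240 · (3.98140e-07 − 7.51581e-07) = -1.16879e-11.

S_3 ≈ 341.943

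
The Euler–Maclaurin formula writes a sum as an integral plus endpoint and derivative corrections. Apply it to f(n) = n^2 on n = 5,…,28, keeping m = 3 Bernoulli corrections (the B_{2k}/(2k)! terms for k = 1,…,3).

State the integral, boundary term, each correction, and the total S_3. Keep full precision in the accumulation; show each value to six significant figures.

S_3 ≈ 7684.00

The integral term ∫_5^28 x^2 dx = 7275.67.
½[f(5) + f(28)] = ½[25.0000 + 784.000] = 404.500.
Integral + boundary = 7680.17.
Order-1 term: 1/12 · (56.0000 − 10.0000) = 3.83333.
Running total after k=1: 7684.00.
Order-2 term: −1/720 · (0.00000 − 0.00000) = 0.00000.
Running total after k=2: 7684.00.
Order-3 term: 1/30240 · (0.00000 − 0.00000) = 0.00000.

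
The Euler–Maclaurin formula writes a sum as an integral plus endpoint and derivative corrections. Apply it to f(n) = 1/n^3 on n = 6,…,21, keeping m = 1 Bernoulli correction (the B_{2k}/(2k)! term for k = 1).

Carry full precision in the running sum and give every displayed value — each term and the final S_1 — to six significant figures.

∫_6^21 1/x^3 dx evaluates to 0.0127551.
Boundary: ½(f(6) + f(21)) = ½(0.00462963 + 0.000107980) = 0.00236880.
So far: 0.0151239.
Correction k=1: B_{2}/2! · (f^{(1)}(21) − f^{(1)}(6)) = 1/12 · (-1.54257e-05 − (-0.00231481)) = 0.000191616.

S_1 ≈ 0.0153155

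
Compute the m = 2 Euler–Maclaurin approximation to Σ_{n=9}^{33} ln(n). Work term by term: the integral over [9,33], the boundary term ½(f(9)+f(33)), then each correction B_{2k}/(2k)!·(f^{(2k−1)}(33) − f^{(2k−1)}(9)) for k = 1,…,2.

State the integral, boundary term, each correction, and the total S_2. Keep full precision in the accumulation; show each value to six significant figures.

∫_9^33 ln(x) dx evaluates to 71.6097.
½[f(9) + f(33)] = ½[2.19722 + 3.49651] = 2.84687.
Integral + boundary = 74.4566.
Order-1 term: 1/12 · (0.0303030 − 0.111111) = -0.00673401.
After k=1: 74.4499.
Order-2 term: −1/720 · (5.56529e-05 − 0.00274348) = 3.73310e-06.

S_2 ≈ 74.4499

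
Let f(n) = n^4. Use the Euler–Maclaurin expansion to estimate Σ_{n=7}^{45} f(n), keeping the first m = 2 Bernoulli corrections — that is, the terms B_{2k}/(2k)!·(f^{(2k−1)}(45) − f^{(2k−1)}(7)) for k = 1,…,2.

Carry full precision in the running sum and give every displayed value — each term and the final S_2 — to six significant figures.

Integral: ∫_7^45 x^4 dx = 3.69023e+07.
Boundary: ½(f(7) + f(45)) = ½(2401.00 + 4.10062e+06) = 2.05151e+06.
Running total after boundary: 3.89538e+07.
Order-1 term: 1/12 · (364500 − 1372.00) = 30260.7.
Partial sum through k=1: 3.89840e+07.
Order-2 term: −1/720 · (1080.00 − 168.000) = -1.26667.

S_2 ≈ 3.89840e+07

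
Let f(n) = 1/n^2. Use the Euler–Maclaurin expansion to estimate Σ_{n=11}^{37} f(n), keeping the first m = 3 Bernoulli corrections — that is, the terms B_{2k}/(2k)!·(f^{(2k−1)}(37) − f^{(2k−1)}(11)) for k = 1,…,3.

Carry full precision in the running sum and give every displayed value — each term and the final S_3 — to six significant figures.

S_3 ≈ 0.0685012

The integral term ∫_11^37 1/x^2 dx = 0.0638821.
Boundary: ½(f(11) + f(37)) = ½(0.00826446 + 0.000730460) = 0.00449746.
Running total after boundary: 0.0683795.
Correction k=1: B_{2}/2! · (f^{(1)}(37) − f^{(1)}(11)) = 1/12 · (-3.94843e-05 − (-0.00150263)) = 0.000121929.
Running total after k=1: 0.0685015.
Correction k=2: B_{4}/4! · (f^{(3)}(37) − f^{(3)}(11)) = −1/720 · (-3.46101e-07 − (-0.000149021)) = -2.06493e-07.
Running total after k=2: 0.0685012.
Correction k=3: B_{6}/6! · (f^{(5)}(37) − f^{(5)}(11)) = 1/30240 · (-7.58439e-09 − (-3.69474e-05)) = 1.22155e-09.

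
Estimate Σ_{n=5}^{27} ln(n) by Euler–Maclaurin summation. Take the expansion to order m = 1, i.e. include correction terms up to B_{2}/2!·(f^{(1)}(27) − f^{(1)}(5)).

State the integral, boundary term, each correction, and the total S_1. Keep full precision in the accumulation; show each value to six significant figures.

S_1 ≈ 61.3795

Integral: ∫_5^27 ln(x) dx = 58.9404.
Endpoint term: (f(5) + f(27))/2 = (1.60944 + 3.29584)/2 = 2.45264.
So far: 61.3930.
Correction k=1: B_{2}/2! · (f^{(1)}(27) − f^{(1)}(5)) = 1/12 · (0.0370370 − 0.200000) = -0.0135802.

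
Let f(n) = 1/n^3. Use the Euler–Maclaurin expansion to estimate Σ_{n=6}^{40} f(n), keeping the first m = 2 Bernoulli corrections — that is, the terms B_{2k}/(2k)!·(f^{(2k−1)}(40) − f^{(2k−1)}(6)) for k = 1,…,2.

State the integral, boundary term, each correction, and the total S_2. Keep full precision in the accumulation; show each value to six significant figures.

∫_6^40 1/x^3 dx evaluates to 0.0135764.
Boundary: ½(f(6) + f(40)) = ½(0.00462963 + 1.56250e-05) = 0.00232263.
Running total after boundary: 0.0158990.
k=1: B_{2}/(2)! × [f^{(1)}(40) − f^{(1)}(6)] = 1/12 × (-1.17187e-06 − (-0.00231481)) = 0.000192804.
Partial sum through k=1: 0.0160918.
k=2: B_{4}/(4)! × [f^{(3)}(40) − f^{(3)}(6)] = −1/720 × (-1.46484e-08 − (-0.00128601)) = -1.78610e-06.

S_2 ≈ 0.0160900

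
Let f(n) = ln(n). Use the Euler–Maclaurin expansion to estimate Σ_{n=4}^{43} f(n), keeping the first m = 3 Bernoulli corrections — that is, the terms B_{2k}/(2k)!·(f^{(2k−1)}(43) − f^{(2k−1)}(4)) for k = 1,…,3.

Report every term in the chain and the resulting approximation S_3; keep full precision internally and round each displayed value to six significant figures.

S_3 ≈ 119.741

∫_4^43 ln(x) dx evaluates to 117.186.
Endpoint term: (f(4) + f(43))/2 = (1.38629 + 3.76120)/2 = 2.57375.
So far: 119.760.
Correction k=1: B_{2}/2! · (f^{(1)}(43) − f^{(1)}(4)) = 1/12 · (0.0232558 − 0.250000) = -0.0188953.
Running total after k=1: 119.741.
Correction k=2: B_{4}/4! · (f^{(3)}(43) − f^{(3)}(4)) = −1/720 · (2.51550e-05 − 0.0312500) = 4.33678e-05.
Running total after k=2: 119.741.
Correction k=3: B_{6}/6! · (f^{(5)}(43) − f^{(5)}(4)) = 1/30240 · (1.63256e-07 − 0.0234375) = -7.75044e-07.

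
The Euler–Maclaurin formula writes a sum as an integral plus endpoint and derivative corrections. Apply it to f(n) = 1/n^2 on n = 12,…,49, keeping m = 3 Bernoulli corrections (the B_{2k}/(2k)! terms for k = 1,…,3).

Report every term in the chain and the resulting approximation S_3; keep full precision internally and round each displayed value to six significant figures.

∫_12^49 1/x^2 dx evaluates to 0.0629252.
Boundary: ½(f(12) + f(49)) = ½(0.00694444 + 0.000416493) = 0.00368047.
Integral + boundary = 0.0666056.
Correction k=1: B_{2}/2! · (f^{(1)}(49) − f^{(1)}(12)) = 1/12 · (-1.69997e-05 − (-0.00115741)) = 9.50340e-05.
Partial sum through k=1: 0.0667007.
Correction k=2: B_{4}/4! · (f^{(3)}(49) − f^{(3)}(12)) = −1/720 · (-8.49632e-08 − (-9.64506e-05)) = -1.33841e-07.
Partial sum through k=2: 0.0667005.
Correction k=3: B_{6}/6! · (f^{(5)}(49) − f^{(5)}(12)) = 1/30240 · (-1.06160e-09 − (-2.00939e-05)) = 6.64445e-10.

S_3 ≈ 0.0667005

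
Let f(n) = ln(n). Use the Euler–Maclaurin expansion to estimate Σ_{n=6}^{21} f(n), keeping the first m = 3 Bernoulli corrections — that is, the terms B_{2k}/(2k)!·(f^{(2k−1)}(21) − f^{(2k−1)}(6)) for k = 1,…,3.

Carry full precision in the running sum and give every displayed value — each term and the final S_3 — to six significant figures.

S_3 ≈ 40.5926

Integral: ∫_6^21 ln(x) dx = 38.1844.
½[f(6) + f(21)] = ½[1.79176 + 3.04452] = 2.41814.
Integral + boundary = 40.6026.
k=1: B_{2}/(2)! × [f^{(1)}(21) − f^{(1)}(6)] = 1/12 × (0.0476190 − 0.166667) = -0.00992063.
After k=1: 40.5926.
k=2: B_{4}/(4)! × [f^{(3)}(21) − f^{(3)}(6)] = −1/720 × (0.000215959 − 0.00925926) = 1.25601e-05.
After k=2: 40.5926.
k=3: B_{6}/(6)! × [f^{(5)}(21) − f^{(5)}(6)] = 1/30240 × (5.87645e-06 − 0.00308642) = -1.01870e-07.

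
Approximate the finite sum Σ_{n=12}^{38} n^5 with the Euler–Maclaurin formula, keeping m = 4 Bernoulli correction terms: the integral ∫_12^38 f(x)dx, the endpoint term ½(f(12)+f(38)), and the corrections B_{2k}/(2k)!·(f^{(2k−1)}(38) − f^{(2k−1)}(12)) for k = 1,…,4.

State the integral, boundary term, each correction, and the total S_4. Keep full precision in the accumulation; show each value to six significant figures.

∫_12^38 x^5 dx evaluates to 5.01325e+08.
Boundary: ½(f(12) + f(38)) = ½(248832 + 7.92352e+07) = 3.97420e+07.
Integral + boundary = 5.41067e+08.
Order-1 term: 1/12 · (1.04257e+07 − 103680) = 860167.
Partial sum through k=1: 5.41927e+08.
Order-2 term: −1/720 · (86640.0 − 8640.00) = -108.333.
Partial sum through k=2: 5.41927e+08.
Order-3 term: 1/30240 · (120.000 − 120.000) = 0.00000.
Partial sum through k=3: 5.41927e+08.
Order-4 term: −1/1209600 · (0.00000 − 0.00000) = 0.00000.

S_4 ≈ 5.41927e+08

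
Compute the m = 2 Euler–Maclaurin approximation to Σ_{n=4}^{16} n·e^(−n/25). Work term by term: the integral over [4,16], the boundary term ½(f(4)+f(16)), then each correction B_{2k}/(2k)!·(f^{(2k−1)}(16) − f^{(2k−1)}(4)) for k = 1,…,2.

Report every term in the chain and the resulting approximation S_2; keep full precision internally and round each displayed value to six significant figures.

S_2 ≈ 83.2083

The integral term ∫_4^16 x·e^(−x/25) dx = 77.3295.
Endpoint term: (f(4) + f(16))/2 = (3.40858 + 8.43668)/2 = 5.92263.
So far: 83.2521.
Order-1 term: 1/12 · (0.189825 − 0.715801) = -0.0438313.
Partial sum through k=1: 83.2083.
Order-2 term: −1/720 · (0.00199106 − 0.00387214) = 2.61262e-06.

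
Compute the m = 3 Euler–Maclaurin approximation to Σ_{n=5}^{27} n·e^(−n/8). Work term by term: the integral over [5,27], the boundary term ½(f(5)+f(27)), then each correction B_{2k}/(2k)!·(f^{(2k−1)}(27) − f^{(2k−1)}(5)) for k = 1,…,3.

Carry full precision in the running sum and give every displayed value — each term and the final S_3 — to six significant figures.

The integral term ∫_5^27 x·e^(−x/8) dx = 46.0861.
Boundary: ½(f(5) + f(27)) = ½(2.67631 + 0.923889) = 1.80010.
Running total after boundary: 47.8862.
k=1: B_{2}/(2)! × [f^{(1)}(27) − f^{(1)}(5)] = 1/12 × (-0.0812680 − 0.200723) = -0.0234993.
After k=1: 47.8627.
k=2: B_{4}/(4)! × [f^{(3)}(27) − f^{(3)}(5)] = −1/720 × (-0.000200497 − 0.0198632) = 2.78663e-05.
After k=2: 47.8627.
k=3: B_{6}/(6)! × [f^{(5)}(27) − f^{(5)}(5)] = 1/30240 × (1.35753e-05 − 0.000571721) = -1.84572e-08.

S_3 ≈ 47.8627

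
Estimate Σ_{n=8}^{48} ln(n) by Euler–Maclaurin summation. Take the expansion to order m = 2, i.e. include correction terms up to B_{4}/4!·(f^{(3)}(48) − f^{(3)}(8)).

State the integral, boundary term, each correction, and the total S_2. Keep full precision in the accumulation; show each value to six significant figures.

∫_8^48 ln(x) dx evaluates to 129.182.
Boundary: ½(f(8) + f(48)) = ½(2.07944 + 3.87120) = 2.97532.
So far: 132.157.
k=1: B_{2}/(2)! × [f^{(1)}(48) − f^{(1)}(8)] = 1/12 × (0.0208333 − 0.125000) = -0.00868056.
Partial sum through k=1: 132.149.
k=2: B_{4}/(4)! × [f^{(3)}(48) − f^{(3)}(8)] = −1/720 × (1.80845e-05 − 0.00390625) = 5.40023e-06.

S_2 ≈ 132.149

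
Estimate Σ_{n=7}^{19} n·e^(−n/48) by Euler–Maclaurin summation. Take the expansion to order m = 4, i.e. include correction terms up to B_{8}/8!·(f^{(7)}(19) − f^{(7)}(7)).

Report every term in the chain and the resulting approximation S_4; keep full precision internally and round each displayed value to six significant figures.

Integral: ∫_7^19 x·e^(−x/48) dx = 117.006.
½[f(7) + f(19)] = ½[6.05011 + 12.7893] = 9.41969.
Integral + boundary = 126.426.
Order-1 term: 1/12 · (0.406676 − 0.738258) = -0.0276318.
Running total after k=1: 126.398.
Order-2 term: −1/720 · (0.000760813 − 0.00107069) = 4.30379e-07.
Running total after k=2: 126.398.
Order-3 term: 1/30240 · (5.83819e-07 − 7.90342e-07) = -6.82948e-12.
Running total after k=3: 126.398.
Order-4 term: −1/1209600 · (3.63465e-10 − 4.84365e-10) = 9.99504e-17.

S_4 ≈ 126.398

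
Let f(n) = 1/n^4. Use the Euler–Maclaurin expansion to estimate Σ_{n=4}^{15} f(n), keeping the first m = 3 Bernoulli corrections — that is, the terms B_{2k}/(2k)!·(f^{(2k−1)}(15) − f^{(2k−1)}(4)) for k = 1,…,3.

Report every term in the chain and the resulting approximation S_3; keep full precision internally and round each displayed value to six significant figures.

S_3 ≈ 0.00738833

∫_4^15 1/x^4 dx evaluates to 0.00510957.
Endpoint term: (f(4) + f(15))/2 = (0.00390625 + 1.97531e-05)/2 = 0.00196300.
So far: 0.00707257.
Correction k=1: B_{2}/2! · (f^{(1)}(15) − f^{(1)}(4)) = 1/12 · (-5.26749e-06 − (-0.00390625)) = 0.000325082.
After k=1: 0.00739765.
Correction k=2: B_{4}/4! · (f^{(3)}(15) − f^{(3)}(4)) = −1/720 · (-7.02332e-07 − (-0.00732422)) = -1.01716e-05.
After k=2: 0.00738748.
Correction k=3: B_{6}/6! · (f^{(5)}(15) − f^{(5)}(4)) = 1/30240 · (-1.74803e-07 − (-0.0256348)) = 8.47705e-07.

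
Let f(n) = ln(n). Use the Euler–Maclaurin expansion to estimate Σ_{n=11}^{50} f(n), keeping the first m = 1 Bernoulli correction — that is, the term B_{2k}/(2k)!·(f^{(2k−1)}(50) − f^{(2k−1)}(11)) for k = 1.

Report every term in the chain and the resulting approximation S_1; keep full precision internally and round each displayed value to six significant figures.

S_1 ≈ 133.373

∫_11^50 ln(x) dx evaluates to 130.224.
½[f(11) + f(50)] = ½[2.39790 + 3.91202] = 3.15496.
Running total after boundary: 133.379.
Correction k=1: B_{2}/2! · (f^{(1)}(50) − f^{(1)}(11)) = 1/12 · (0.0200000 − 0.0909091) = -0.00590909.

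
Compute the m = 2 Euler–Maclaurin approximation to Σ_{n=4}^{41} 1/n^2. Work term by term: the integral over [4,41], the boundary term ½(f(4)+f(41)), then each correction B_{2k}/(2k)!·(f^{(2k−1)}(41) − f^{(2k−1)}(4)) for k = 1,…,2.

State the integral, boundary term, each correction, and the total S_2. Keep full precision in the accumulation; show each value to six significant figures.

Integral: ∫_4^41 1/x^2 dx = 0.225610.
½[f(4) + f(41)] = ½[0.0625000 + 0.000594884] = 0.0315474.
So far: 0.257157.
Correction k=1: B_{2}/2! · (f^{(1)}(41) − f^{(1)}(4)) = 1/12 · (-2.90187e-05 − (-0.0312500)) = 0.00260175.
After k=1: 0.259759.
Correction k=2: B_{4}/4! · (f^{(3)}(41) − f^{(3)}(4)) = −1/720 · (-2.07153e-07 − (-0.0234375)) = -3.25518e-05.

S_2 ≈ 0.259726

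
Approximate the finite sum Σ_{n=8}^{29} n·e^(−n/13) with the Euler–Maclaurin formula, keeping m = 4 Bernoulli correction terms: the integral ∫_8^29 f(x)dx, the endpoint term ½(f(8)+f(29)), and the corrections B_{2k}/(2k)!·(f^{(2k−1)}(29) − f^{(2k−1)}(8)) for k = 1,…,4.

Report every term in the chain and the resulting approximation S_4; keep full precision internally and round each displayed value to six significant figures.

The integral term ∫_8^29 x·e^(−x/13) dx = 88.8728.
Boundary: ½(f(8) + f(29)) = ½(4.32346 + 3.11593) = 3.71970.
Running total after boundary: 92.5925.
Correction k=1: B_{2}/2! · (f^{(1)}(29) − f^{(1)}(8)) = 1/12 · (-0.132241 − 0.207859) = -0.0283416.
After k=1: 92.5642.
Correction k=2: B_{4}/4! · (f^{(3)}(29) − f^{(3)}(8)) = −1/720 · (0.000489057 − 0.00762559) = 9.91185e-06.
After k=2: 92.5642.
Correction k=3: B_{6}/6! · (f^{(5)}(29) − f^{(5)}(8)) = 1/30240 · (1.04178e-05 − 8.29660e-05) = -2.39908e-09.
After k=3: 92.5642.
Correction k=4: B_{8}/8! · (f^{(7)}(29) − f^{(7)}(8)) = −1/1209600 · (1.06164e-07 − 7.14853e-07) = 5.03215e-13.

S_4 ≈ 92.5642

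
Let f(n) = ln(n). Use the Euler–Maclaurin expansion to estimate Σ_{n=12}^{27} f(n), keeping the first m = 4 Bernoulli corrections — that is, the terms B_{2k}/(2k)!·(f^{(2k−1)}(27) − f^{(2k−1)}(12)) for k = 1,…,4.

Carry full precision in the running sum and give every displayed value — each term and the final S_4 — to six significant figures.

Integral: ∫_12^27 ln(x) dx = 44.1687.
½[f(12) + f(27)] = ½[2.48491 + 3.29584] = 2.89037.
So far: 47.0591.
k=1: B_{2}/(2)! × [f^{(1)}(27) − f^{(1)}(12)] = 1/12 × (0.0370370 − 0.0833333) = -0.00385802.
After k=1: 47.0552.
k=2: B_{4}/(4)! × [f^{(3)}(27) − f^{(3)}(12)] = −1/720 × (0.000101611 − 0.00115741) = 1.46638e-06.
After k=2: 47.0552.
k=3: B_{6}/(6)! × [f^{(5)}(27) − f^{(5)}(12)] = 1/30240 × (1.67260e-06 − 9.64506e-05) = -3.13419e-09.
After k=3: 47.0552.
k=4: B_{8}/(8)! × [f^{(7)}(27) − f^{(7)}(12)] = −1/1209600 × (6.88313e-08 − 2.00939e-05) = 1.65551e-11.

S_4 ≈ 47.0552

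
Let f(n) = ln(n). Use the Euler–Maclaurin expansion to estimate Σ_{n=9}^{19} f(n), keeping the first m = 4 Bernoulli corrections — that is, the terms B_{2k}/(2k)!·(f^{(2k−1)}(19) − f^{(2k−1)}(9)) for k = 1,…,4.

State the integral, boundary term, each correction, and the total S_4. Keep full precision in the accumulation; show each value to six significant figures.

S_4 ≈ 28.7353

Integral: ∫_9^19 ln(x) dx = 26.1693.
Boundary: ½(f(9) + f(19)) = ½(2.19722 + 2.94444) = 2.57083.
Integral + boundary = 28.7402.
Correction k=1: B_{2}/2! · (f^{(1)}(19) − f^{(1)}(9)) = 1/12 · (0.0526316 − 0.111111) = -0.00487329.
Partial sum through k=1: 28.7353.
Correction k=2: B_{4}/4! · (f^{(3)}(19) − f^{(3)}(9)) = −1/720 · (0.000291588 − 0.00274348) = 3.40541e-06.
Partial sum through k=2: 28.7353.
Correction k=3: B_{6}/6! · (f^{(5)}(19) − f^{(5)}(9)) = 1/30240 · (9.69267e-06 − 0.000406442) = -1.31200e-08.
Partial sum through k=3: 28.7353.
Correction k=4: B_{8}/8! · (f^{(7)}(19) − f^{(7)}(9)) = −1/1209600 · (8.05485e-07 − 0.000150534) = 1.23784e-10.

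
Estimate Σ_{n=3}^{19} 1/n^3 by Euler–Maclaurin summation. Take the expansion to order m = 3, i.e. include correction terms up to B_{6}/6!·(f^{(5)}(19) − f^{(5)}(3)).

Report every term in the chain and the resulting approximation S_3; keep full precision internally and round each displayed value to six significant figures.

Integral: ∫_3^19 1/x^3 dx = 0.0541705.
½[f(3) + f(19)] = ½[0.0370370 + 0.000145794] = 0.0185914.
Running total after boundary: 0.0727619.
Correction k=1: B_{2}/2! · (f^{(1)}(19) − f^{(1)}(3)) = 1/12 · (-2.30201e-05 − (-0.0370370)) = 0.00308450.
Running total after k=1: 0.0758464.
Correction k=2: B_{4}/4! · (f^{(3)}(19) − f^{(3)}(3)) = −1/720 · (-1.27535e-06 − (-0.0823045)) = -0.000114310.
Running total after k=2: 0.0757321.
Correction k=3: B_{6}/6! · (f^{(5)}(19) − f^{(5)}(3)) = 1/30240 · (-1.48379e-07 − (-0.384088)) = 1.27013e-05.

S_3 ≈ 0.0757448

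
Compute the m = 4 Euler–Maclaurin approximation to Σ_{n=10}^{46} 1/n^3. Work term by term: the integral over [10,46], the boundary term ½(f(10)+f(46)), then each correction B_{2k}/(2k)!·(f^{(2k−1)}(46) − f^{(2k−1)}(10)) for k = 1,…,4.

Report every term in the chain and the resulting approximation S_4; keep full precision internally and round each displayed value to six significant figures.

Integral: ∫_10^46 1/x^3 dx = 0.00476371.
Endpoint term: (f(10) + f(46))/2 = (0.00100000 + 1.02737e-05)/2 = 0.000505137.
Running total after boundary: 0.00526884.
Order-1 term: 1/12 · (-6.70023e-07 − (-0.000300000)) = 2.49442e-05.
After k=1: 0.00529379.
Order-2 term: −1/720 · (-6.33292e-09 − (-6.00000e-05)) = -8.33245e-08.
After k=2: 0.00529370.
Order-3 term: 1/30240 · (-1.25701e-10 − (-2.52000e-05)) = 8.33329e-10.
After k=3: 0.00529370.
Order-4 term: −1/1209600 · (-4.27715e-12 − (-1.81440e-05)) = -1.50000e-11.

S_4 ≈ 0.00529370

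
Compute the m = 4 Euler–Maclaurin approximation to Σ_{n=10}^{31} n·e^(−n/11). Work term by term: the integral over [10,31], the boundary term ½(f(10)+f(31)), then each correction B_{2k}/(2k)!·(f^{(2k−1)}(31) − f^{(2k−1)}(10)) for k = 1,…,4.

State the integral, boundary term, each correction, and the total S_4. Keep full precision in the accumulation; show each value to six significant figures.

S_4 ≈ 68.4075

The integral term ∫_10^31 x·e^(−x/11) dx = 65.4796.
Endpoint term: (f(10) + f(31))/2 = (4.02890 + 1.85115)/2 = 2.94003.
So far: 68.4196.
Order-1 term: 1/12 · (-0.108572 − 0.0366264) = -0.0120998.
Partial sum through k=1: 68.4075.
Order-2 term: −1/720 · (8.97286e-05 − 0.00696204) = 9.54488e-06.
Partial sum through k=2: 68.4075.
Order-3 term: 1/30240 · (8.89871e-06 − 0.000112573) = -3.42840e-09.
Partial sum through k=3: 68.4075.
Order-4 term: −1/1209600 · (1.40958e-07 − 1.38520e-06) = 1.02864e-12.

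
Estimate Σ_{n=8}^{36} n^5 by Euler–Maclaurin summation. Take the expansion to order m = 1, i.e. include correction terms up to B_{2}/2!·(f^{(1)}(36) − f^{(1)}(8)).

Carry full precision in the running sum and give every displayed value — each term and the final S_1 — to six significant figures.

∫_8^36 x^5 dx evaluates to 3.62753e+08.
Boundary: ½(f(8) + f(36)) = ½(32768.0 + 6.04662e+07) = 3.02495e+07.
So far: 3.93003e+08.
k=1: B_{2}/(2)! × [f^{(1)}(36) − f^{(1)}(8)] = 1/12 × (8.39808e+06 − 20480.0) = 698133.

S_1 ≈ 3.93701e+08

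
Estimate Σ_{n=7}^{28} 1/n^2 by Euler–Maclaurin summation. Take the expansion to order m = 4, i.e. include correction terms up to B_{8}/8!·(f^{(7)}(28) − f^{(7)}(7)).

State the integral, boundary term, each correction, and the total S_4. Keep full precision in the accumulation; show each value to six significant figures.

The integral term ∫_7^28 1/x^2 dx = 0.107143.
½[f(7) + f(28)] = ½[0.0204082 + 0.00127551] = 0.0108418.
Running total after boundary: 0.117985.
Correction k=1: B_{2}/2! · (f^{(1)}(28) − f^{(1)}(7)) = 1/12 · (-9.11079e-05 − (-0.00583090)) = 0.000478316.
Partial sum through k=1: 0.118463.
Correction k=2: B_{4}/4! · (f^{(3)}(28) − f^{(3)}(7)) = −1/720 · (-1.39451e-06 − (-0.00142798)) = -1.98136e-06.
Partial sum through k=2: 0.118461.
Correction k=3: B_{6}/6! · (f^{(5)}(28) − f^{(5)}(7)) = 1/30240 · (-5.33613e-08 − (-0.000874271)) = 2.89093e-08.
Partial sum through k=3: 0.118461.
Correction k=4: B_{8}/8! · (f^{(7)}(28) − f^{(7)}(7)) = −1/1209600 · (-3.81152e-09 − (-0.000999167)) = -8.26028e-10.

S_4 ≈ 0.118461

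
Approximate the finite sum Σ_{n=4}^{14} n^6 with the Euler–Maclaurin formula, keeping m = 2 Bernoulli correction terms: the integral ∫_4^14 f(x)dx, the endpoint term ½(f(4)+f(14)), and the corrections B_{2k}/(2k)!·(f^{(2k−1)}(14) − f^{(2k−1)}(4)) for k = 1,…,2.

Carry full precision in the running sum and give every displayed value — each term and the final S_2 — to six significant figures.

The integral term ∫_4^14 x^6 dx = 1.50567e+07.
½[f(4) + f(14)] = ½[4096.00 + 7.52954e+06] = 3.76682e+06.
So far: 1.88235e+07.
Order-1 term: 1/12 · (3.22694e+06 − 6144.00) = 268400.
After k=1: 1.90919e+07.
Order-2 term: −1/720 · (329280 − 7680.00) = -446.667.

S_2 ≈ 1.90915e+07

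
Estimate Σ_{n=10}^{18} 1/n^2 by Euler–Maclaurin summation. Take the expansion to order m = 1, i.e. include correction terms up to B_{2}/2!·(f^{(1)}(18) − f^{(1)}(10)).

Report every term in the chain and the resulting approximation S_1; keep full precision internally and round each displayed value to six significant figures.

∫_10^18 1/x^2 dx evaluates to 0.0444444.
Boundary: ½(f(10) + f(18)) = ½(0.0100000 + 0.00308642) = 0.00654321.
Running total after boundary: 0.0509877.
Correction k=1: B_{2}/2! · (f^{(1)}(18) − f^{(1)}(10)) = 1/12 · (-0.000342936 − (-0.00200000)) = 0.000138089.

S_1 ≈ 0.0511257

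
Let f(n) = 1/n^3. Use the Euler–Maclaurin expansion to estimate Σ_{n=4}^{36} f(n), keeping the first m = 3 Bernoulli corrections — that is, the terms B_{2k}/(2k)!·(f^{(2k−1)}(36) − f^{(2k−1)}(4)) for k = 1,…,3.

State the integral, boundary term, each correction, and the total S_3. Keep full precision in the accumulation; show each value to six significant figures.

S_3 ≈ 0.0396448

∫_4^36 1/x^3 dx evaluates to 0.0308642.
Endpoint term: (f(4) + f(36))/2 = (0.0156250 + 2.14335e-05)/2 = 0.00782322.
Running total after boundary: 0.0386874.
Order-1 term: 1/12 · (-1.78612e-06 − (-0.0117188)) = 0.000976414.
Running total after k=1: 0.0396638.
Order-2 term: −1/720 · (-2.75636e-08 − (-0.0146484)) = -2.03450e-05.
Running total after k=2: 0.0396435.
Order-3 term: 1/30240 · (-8.93265e-10 − (-0.0384521)) = 1.27157e-06.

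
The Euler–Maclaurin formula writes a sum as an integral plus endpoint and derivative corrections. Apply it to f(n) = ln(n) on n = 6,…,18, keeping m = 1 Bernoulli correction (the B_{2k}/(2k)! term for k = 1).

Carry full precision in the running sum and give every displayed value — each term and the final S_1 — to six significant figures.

S_1 ≈ 31.6079

∫_6^18 ln(x) dx evaluates to 29.2761.
½[f(6) + f(18)] = ½[1.79176 + 2.89037] = 2.34107.
Integral + boundary = 31.6172.
k=1: B_{2}/(2)! × [f^{(1)}(18) − f^{(1)}(6)] = 1/12 × (0.0555556 − 0.166667) = -0.00925926.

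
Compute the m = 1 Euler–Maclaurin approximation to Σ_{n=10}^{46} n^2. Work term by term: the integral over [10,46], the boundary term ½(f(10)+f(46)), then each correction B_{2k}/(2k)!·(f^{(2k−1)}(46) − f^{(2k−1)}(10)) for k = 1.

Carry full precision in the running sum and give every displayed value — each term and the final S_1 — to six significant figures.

Integral: ∫_10^46 x^2 dx = 32112.0.
½[f(10) + f(46)] = ½[100.000 + 2116.00] = 1108.00.
So far: 33220.0.
Order-1 term: 1/12 · (92.0000 − 20.0000) = 6.00000.

S_1 ≈ 33226.0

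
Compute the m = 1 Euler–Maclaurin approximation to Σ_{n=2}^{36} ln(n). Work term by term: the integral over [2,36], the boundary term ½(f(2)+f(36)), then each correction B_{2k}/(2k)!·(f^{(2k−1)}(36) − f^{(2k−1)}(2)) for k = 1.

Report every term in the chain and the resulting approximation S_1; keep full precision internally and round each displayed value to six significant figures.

∫_2^36 ln(x) dx evaluates to 93.6204.
Boundary: ½(f(2) + f(36)) = ½(0.693147 + 3.58352) = 2.13833.
Running total after boundary: 95.7587.
k=1: B_{2}/(2)! × [f^{(1)}(36) − f^{(1)}(2)] = 1/12 × (0.0277778 − 0.500000) = -0.0393519.

S_1 ≈ 95.7194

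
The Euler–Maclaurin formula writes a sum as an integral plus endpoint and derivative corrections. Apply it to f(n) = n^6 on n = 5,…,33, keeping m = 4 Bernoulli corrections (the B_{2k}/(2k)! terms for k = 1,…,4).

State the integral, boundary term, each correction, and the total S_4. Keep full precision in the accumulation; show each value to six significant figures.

Integral: ∫_5^33 x^6 dx = 6.08834e+09.
½[f(5) + f(33)] = ½[15625.0 + 1.29147e+09] = 6.45742e+08.
Integral + boundary = 6.73408e+09.
Correction k=1: B_{2}/2! · (f^{(1)}(33) − f^{(1)}(5)) = 1/12 · (2.34812e+08 − 18750.0) = 1.95661e+07.
Running total after k=1: 6.75365e+09.
Correction k=2: B_{4}/4! · (f^{(3)}(33) − f^{(3)}(5)) = −1/720 · (4.31244e+06 − 15000.0) = -5968.67.
Running total after k=2: 6.75364e+09.
Correction k=3: B_{6}/6! · (f^{(5)}(33) − f^{(5)}(5)) = 1/30240 · (23760.0 − 3600.00) = 0.666667.
Running total after k=3: 6.75364e+09.
Correction k=4: B_{8}/8! · (f^{(7)}(33) − f^{(7)}(5)) = −1/1209600 · (0.00000 − 0.00000) = 0.00000.

S_4 ≈ 6.75364e+09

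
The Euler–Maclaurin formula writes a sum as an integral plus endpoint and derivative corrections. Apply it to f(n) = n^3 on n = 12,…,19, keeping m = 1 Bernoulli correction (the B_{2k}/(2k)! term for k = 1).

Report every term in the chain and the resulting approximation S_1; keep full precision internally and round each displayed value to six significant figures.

S_1 ≈ 31744.0

∫_12^19 x^3 dx evaluates to 27396.2.
½[f(12) + f(19)] = ½[1728.00 + 6859.00] = 4293.50.
So far: 31689.8.
k=1: B_{2}/(2)! × [f^{(1)}(19) − f^{(1)}(12)] = 1/12 × (1083.00 − 432.000) = 54.2500.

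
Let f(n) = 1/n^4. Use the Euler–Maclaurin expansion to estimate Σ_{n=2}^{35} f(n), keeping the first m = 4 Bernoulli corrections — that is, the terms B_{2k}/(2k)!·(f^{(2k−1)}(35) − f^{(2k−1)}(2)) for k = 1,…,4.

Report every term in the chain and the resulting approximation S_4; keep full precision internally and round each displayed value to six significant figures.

S_4 ≈ 0.0822137

The integral term ∫_2^35 1/x^4 dx = 0.0416589.
Boundary: ½(f(2) + f(35)) = ½(0.0625000 + 6.66389e-07) = 0.0312503.
So far: 0.0729092.
Order-1 term: 1/12 · (-7.61587e-08 − (-0.125000)) = 0.0104167.
Partial sum through k=1: 0.0833259.
Order-2 term: −1/720 · (-1.86511e-09 − (-0.937500)) = -0.00130208.
Partial sum through k=2: 0.0820238.
Order-3 term: 1/30240 · (-8.52623e-11 − (-13.1250)) = 0.000434028.
Partial sum through k=3: 0.0824578.
Order-4 term: −1/1209600 · (-6.26417e-12 − (-295.312)) = -0.000244141.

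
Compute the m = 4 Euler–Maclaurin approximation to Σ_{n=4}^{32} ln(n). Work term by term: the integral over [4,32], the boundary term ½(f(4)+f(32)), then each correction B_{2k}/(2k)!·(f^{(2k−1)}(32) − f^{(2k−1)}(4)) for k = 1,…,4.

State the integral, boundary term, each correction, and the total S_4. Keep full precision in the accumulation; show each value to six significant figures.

S_4 ≈ 79.7662

The integral term ∫_4^32 ln(x) dx = 77.3584.
½[f(4) + f(32)] = ½[1.38629 + 3.46574] = 2.42602.
Integral + boundary = 79.7844.
Order-1 term: 1/12 · (0.0312500 − 0.250000) = -0.0182292.
Running total after k=1: 79.7662.
Order-2 term: −1/720 · (6.10352e-05 − 0.0312500) = 4.33180e-05.
Running total after k=2: 79.7662.
Order-3 term: 1/30240 · (7.15256e-07 − 0.0234375) = -7.75026e-07.
Running total after k=3: 79.7662.
Order-4 term: −1/1209600 · (2.09548e-08 − 0.0439453) = 3.63304e-08.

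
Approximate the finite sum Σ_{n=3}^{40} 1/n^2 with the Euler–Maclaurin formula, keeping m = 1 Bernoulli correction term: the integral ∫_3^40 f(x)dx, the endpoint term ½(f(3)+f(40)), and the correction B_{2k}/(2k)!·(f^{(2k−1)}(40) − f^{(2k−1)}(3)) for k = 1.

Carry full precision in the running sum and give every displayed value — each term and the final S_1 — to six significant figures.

S_1 ≈ 0.370372

Integral: ∫_3^40 1/x^2 dx = 0.308333.
Boundary: ½(f(3) + f(40)) = ½(0.111111 + 0.000625000) = 0.0558681.
So far: 0.364201.
Correction k=1: B_{2}/2! · (f^{(1)}(40) − f^{(1)}(3)) = 1/12 · (-3.12500e-05 − (-0.0740741)) = 0.00617024.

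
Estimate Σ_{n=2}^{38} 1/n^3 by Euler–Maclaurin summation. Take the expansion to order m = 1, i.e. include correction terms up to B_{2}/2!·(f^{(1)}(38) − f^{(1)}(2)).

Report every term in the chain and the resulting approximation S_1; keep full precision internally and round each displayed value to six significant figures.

∫_2^38 1/x^3 dx evaluates to 0.124654.
Boundary: ½(f(2) + f(38)) = ½(0.125000 + 1.82242e-05) = 0.0625091.
So far: 0.187163.
Order-1 term: 1/12 · (-1.43876e-06 − (-0.187500)) = 0.0156249.

S_1 ≈ 0.202788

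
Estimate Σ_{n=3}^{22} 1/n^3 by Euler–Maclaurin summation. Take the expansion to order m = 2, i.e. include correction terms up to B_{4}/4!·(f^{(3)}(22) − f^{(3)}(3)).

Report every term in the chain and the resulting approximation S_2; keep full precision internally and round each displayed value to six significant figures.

S_2 ≈ 0.0760590

The integral term ∫_3^22 1/x^3 dx = 0.0545225.
½[f(3) + f(22)] = ½[0.0370370 + 9.39144e-05] = 0.0185655.
Integral + boundary = 0.0730880.
Order-1 term: 1/12 · (-1.28065e-05 − (-0.0370370)) = 0.00308535.
After k=1: 0.0761733.
Order-2 term: −1/720 · (-5.29194e-07 − (-0.0823045)) = -0.000114311.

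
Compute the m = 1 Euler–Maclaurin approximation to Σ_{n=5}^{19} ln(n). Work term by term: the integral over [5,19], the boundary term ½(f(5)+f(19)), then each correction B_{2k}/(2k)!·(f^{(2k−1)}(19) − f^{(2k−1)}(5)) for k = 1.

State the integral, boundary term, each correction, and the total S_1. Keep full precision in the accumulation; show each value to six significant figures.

S_1 ≈ 36.1618

∫_5^19 ln(x) dx evaluates to 33.8972.
Boundary: ½(f(5) + f(19)) = ½(1.60944 + 2.94444) = 2.27694.
So far: 36.1741.
k=1: B_{2}/(2)! × [f^{(1)}(19) − f^{(1)}(5)] = 1/12 × (0.0526316 − 0.200000) = -0.0122807.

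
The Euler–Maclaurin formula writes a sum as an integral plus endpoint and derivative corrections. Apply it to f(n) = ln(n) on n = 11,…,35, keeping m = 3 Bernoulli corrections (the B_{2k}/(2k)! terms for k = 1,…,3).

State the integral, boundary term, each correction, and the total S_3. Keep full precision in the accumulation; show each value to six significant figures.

∫_11^35 ln(x) dx evaluates to 74.0603.
½[f(11) + f(35)] = ½[2.39790 + 3.55535] = 2.97662.
So far: 77.0370.
k=1: B_{2}/(2)! × [f^{(1)}(35) − f^{(1)}(11)] = 1/12 × (0.0285714 − 0.0909091) = -0.00519481.
Running total after k=1: 77.0318.
k=2: B_{4}/(4)! × [f^{(3)}(35) − f^{(3)}(11)] = −1/720 × (4.66472e-05 − 0.00150263) = 2.02220e-06.
Running total after k=2: 77.0318.
k=3: B_{6}/(6)! × [f^{(5)}(35) − f^{(5)}(11)] = 1/30240 × (4.56952e-07 − 0.000149021) = -4.91284e-09.

S_3 ≈ 77.0318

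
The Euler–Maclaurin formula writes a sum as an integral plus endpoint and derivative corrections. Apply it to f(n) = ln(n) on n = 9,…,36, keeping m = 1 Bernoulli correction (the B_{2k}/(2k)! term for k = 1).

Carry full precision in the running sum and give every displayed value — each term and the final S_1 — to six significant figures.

∫_9^36 ln(x) dx evaluates to 82.2317.
½[f(9) + f(36)] = ½[2.19722 + 3.58352] = 2.89037.
So far: 85.1220.
Correction k=1: B_{2}/2! · (f^{(1)}(36) − f^{(1)}(9)) = 1/12 · (0.0277778 − 0.111111) = -0.00694444.

S_1 ≈ 85.1151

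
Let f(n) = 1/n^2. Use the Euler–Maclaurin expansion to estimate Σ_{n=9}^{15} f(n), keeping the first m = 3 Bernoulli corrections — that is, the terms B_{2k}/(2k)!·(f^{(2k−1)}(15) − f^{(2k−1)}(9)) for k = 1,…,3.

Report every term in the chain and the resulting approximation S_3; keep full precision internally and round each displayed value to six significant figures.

The integral term ∫_9^15 1/x^2 dx = 0.0444444.
Endpoint term: (f(9) + f(15))/2 = (0.0123457 + 0.00444444)/2 = 0.00839506.
Running total after boundary: 0.0528395.
Correction k=1: B_{2}/2! · (f^{(1)}(15) − f^{(1)}(9)) = 1/12 · (-0.000592593 − (-0.00274348)) = 0.000179241.
Running total after k=1: 0.0530187.
Correction k=2: B_{4}/4! · (f^{(3)}(15) − f^{(3)}(9)) = −1/720 · (-3.16049e-05 − (-0.000406442)) = -5.20607e-07.
Running total after k=2: 0.0530182.
Correction k=3: B_{6}/6! · (f^{(5)}(15) − f^{(5)}(9)) = 1/30240 · (-4.21399e-06 − (-0.000150534)) = 4.83863e-09.

S_3 ≈ 0.0530182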